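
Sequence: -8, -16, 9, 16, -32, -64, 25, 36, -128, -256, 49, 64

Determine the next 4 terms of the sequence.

-512, -1024, 81, 100

The slot pattern repeats as AABB (period 4), so there are 2 interleaved tracks.
Subsequence A: -8, -16, -32, -64, -128, -256 (geometric, ×2 each step).
Subsequence B: 9, 16, 25, 36, 49, 64 (consecutive squares n² from n = 3).
Term 13 comes from subsequence A (its 7th entry): -512.
Term 14 comes from subsequence A (its 8th entry): -1024.
The 15th slot belongs to subsequence B; its 7th term is 81.
Position 16 falls in subsequence B as its term 8, giving 100.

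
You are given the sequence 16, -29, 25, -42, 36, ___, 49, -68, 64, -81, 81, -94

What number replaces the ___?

-55

Positions 1, 3, 5, … form one subsequence and positions 2, 4, 6, … form another.
Track A: 16, 25, 36, 49, 64, 81 — perfect squares starting at 4².
Track B: -29, -42, ?, -68, -81, -94 — subtracting 13 each time.
So the missing entry in track B is -55.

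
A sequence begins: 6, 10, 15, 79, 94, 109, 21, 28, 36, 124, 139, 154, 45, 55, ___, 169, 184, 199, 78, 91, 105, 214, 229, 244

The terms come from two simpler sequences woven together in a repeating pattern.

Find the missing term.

66

Positions follow the repeating pattern AAABBB; grouping by letter gives 2 tracks.
Subsequence A = 6, 10, 15, 21, 28, 36, 45, 55, ?, 78, 91, 105: triangular numbers n(n+1)/2 for n = 3, 4, ….
Subsequence B = 79, 94, 109, 124, 139, 154, 169, 184, 199, 214, 229, 244: arithmetic, step +15.
The gap is subsequence A's term 9; the rule gives 66.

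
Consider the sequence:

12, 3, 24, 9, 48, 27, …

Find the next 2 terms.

Taking every 2nd term gives 2 separate tracks.
Stream A = 12, 24, 48: geometric, ×2 each step.
Stream B = 3, 9, 27: powers of 3.
Position 7 falls in stream A as its term 4, giving 96.
Term 8 comes from stream B (its 4th entry): 81.

96, 81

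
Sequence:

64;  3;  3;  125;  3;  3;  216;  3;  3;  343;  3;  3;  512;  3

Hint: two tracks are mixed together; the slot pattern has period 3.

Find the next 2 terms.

3, 729

The slot pattern repeats as ABB (period 3), so there are 2 interleaved tracks.
Track A is 64, 125, 216, 343, 512, which is consecutive cubes n³ from n = 4.
Track B is 3, 3, 3, 3, 3, 3, 3, 3, 3, which is the constant sequence 3.
Term 15 comes from track B (its 10th entry): 3.
The 16th slot belongs to track A; its 6th term is 729.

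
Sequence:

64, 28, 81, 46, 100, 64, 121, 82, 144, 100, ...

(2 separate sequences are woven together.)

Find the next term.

Split by position mod 2 into 2 tracks.
Track A is 64, 81, 100, 121, 144, which is perfect squares starting at 8².
Track B is 28, 46, 64, 82, 100, which is arithmetic, step +18.
Position 11 falls in track A as its term 6, giving 169.

169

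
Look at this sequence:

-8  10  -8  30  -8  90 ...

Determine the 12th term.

Odd-indexed and even-indexed terms follow separate rules.
Track A = -8, -8, -8: constant -8.
Track B = 10, 30, 90: geometric with ratio 3.
The 12th slot belongs to track B; its 6th term is 2430.

2430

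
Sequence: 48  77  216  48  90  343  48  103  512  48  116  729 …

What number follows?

48

Read the sequence 3 terms at a time; column i is its own pattern.
Stream A: 48, 48, 48, 48 (the constant sequence 48).
Stream B: 77, 90, 103, 116 (arithmetic with common difference +13).
Stream C: 216, 343, 512, 729 (consecutive cubes n³ from n = 6).
Term 13 comes from stream A (its 5th entry): 48.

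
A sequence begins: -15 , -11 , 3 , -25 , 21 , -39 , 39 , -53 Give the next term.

57

Positions 1, 3, 5, … form one subsequence and positions 2, 4, 6, … form another.
Subsequence A is -15, 3, 21, 39, which is linear: a_n = -33 + 18·n.
Subsequence B is -11, -25, -39, -53, which is arithmetic with common difference −14.
Position 9 falls in subsequence A as its term 5, giving 57.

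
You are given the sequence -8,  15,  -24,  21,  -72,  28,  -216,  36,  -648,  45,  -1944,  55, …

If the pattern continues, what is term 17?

-52488

The terms cycle through 2 interleaved subsequences.
Track A: -8, -24, -72, -216, -648, -1944 — geometric with ratio 3.
Track B: 15, 21, 28, 36, 45, 55 — triangular numbers n(n+1)/2 for n = 5, 6, ….
Position 17 → track A, term 9 = -52488.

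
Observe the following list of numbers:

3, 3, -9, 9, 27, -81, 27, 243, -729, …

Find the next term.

81

Reading positions in blocks of 3 reveals the pattern ABB — 2 tracks woven together.
Subsequence A: 3, 9, 27 — successive powers of 3.
Subsequence B: 3, -9, 27, -81, 243, -729 — multiplying by -3 each time.
Position 10 → subsequence A, term 4 = 81.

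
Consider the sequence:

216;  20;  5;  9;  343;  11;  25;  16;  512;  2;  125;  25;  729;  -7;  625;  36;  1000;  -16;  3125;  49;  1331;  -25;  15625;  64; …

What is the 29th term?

The terms cycle through 4 interleaved subsequences.
Subsequence A = 216, 343, 512, 729, 1000, 1331: the cubes 6³, 7³, 8³, ….
Subsequence B = 20, 11, 2, -7, -16, -25: arithmetic with common difference −9.
Subsequence C = 5, 25, 125, 625, 3125, 15625: powers 5^1, 5^2, 5^3, ….
Subsequence D = 9, 16, 25, 36, 49, 64: perfect squares starting at 3².
Term 29 comes from subsequence A (its 8th entry): 2197.

2197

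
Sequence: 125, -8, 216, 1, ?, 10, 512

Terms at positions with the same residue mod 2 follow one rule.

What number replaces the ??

343

Odd-indexed and even-indexed terms follow separate rules.
Track A: 125, 216, ?, 512 — perfect cubes starting at 5³.
Track B: -8, 1, 10 — linear: a_n = -17 + 9·n.
The gap is track A's term 3; the rule gives 343.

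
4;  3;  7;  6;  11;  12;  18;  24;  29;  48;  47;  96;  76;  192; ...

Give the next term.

123

Odd-indexed and even-indexed terms follow separate rules.
Subsequence A = 4, 7, 11, 18, 29, 47, 76: each term equals the sum of the previous two.
Subsequence B = 3, 6, 12, 24, 48, 96, 192: a geometric progression (common ratio 2).
The 15th slot belongs to subsequence A; its 8th term is 123.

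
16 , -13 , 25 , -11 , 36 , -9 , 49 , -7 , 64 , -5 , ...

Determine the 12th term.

-3

Odd-indexed and even-indexed terms follow separate rules.
Track A = 16, 25, 36, 49, 64: the squares 4², 5², 6², ….
Track B = -13, -11, -9, -7, -5: arithmetic with common difference +2.
Term 12 comes from track B (its 6th entry): -3.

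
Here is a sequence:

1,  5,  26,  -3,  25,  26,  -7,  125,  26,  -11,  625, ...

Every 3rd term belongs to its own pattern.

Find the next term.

26

Read the sequence 3 terms at a time; column i is its own pattern.
Subsequence A is 1, -3, -7, -11, which is arithmetic, step −4.
Subsequence B is 5, 25, 125, 625, which is powers 5^1, 5^2, 5^3, ….
Subsequence C is 26, 26, 26, which is constant 26.
The 12th slot belongs to subsequence C; its 4th term is 26.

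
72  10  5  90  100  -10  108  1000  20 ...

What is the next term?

Taking every 3rd term gives 3 separate tracks.
Track A: 72, 90, 108 — arithmetic with common difference +18.
Track B: 10, 100, 1000 — powers of 10.
Track C: 5, -10, 20 — geometric with ratio -2.
Position 10 falls in track A as its term 4, giving 126.

126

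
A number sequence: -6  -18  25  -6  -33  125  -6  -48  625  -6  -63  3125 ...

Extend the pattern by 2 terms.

-6, -78

Taking every 3rd term gives 3 separate tracks.
Track A: -6, -6, -6, -6 — constant -6.
Track B: -18, -33, -48, -63 — arithmetic with common difference −15.
Track C: 25, 125, 625, 3125 — successive powers of 5.
Position 13 → track A, term 5 = -6.
Position 14 falls in track B as its term 5, giving -78.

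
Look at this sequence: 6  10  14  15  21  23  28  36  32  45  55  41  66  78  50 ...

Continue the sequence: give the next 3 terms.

Reading positions in blocks of 3 reveals the pattern AAB — 2 tracks woven together.
Stream A = 6, 10, 15, 21, 28, 36, 45, 55, 66, 78: triangular numbers starting at T_3.
Stream B = 14, 23, 32, 41, 50: linear: a_n = 5 + 9·n.
Term 16 comes from stream A (its 11th entry): 91.
Position 17 falls in stream A as its term 12, giving 105.
Position 18 falls in stream B as its term 6, giving 59.

91, 105, 59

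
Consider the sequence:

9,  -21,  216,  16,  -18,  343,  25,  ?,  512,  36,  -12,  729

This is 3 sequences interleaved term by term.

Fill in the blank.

Taking every 3rd term gives 3 separate tracks.
Track A: 9, 16, 25, 36 — consecutive squares n² from n = 3.
Track B: -21, -18, ?, -12 — arithmetic with common difference +3.
Track C: 216, 343, 512, 729 — consecutive cubes n³ from n = 6.
Track B's pattern makes the blank -15.

-15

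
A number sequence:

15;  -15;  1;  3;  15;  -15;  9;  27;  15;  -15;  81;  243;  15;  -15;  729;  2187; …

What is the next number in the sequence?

Positions follow the repeating pattern AABB; grouping by letter gives 2 tracks.
Track A is 15, -15, 15, -15, 15, -15, 15, -15, which is the oscillation 15·(−1)^(n+1).
Track B is 1, 3, 9, 27, 81, 243, 729, 2187, which is successive powers of 3.
Term 17 comes from track A (its 9th entry): 15.

15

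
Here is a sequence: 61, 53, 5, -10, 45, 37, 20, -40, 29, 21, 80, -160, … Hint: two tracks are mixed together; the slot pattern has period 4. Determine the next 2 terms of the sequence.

13, 5

Positions follow the repeating pattern AABB; grouping by letter gives 2 tracks.
Track A: 61, 53, 45, 37, 29, 21 — linear: a_n = 69 − 8·n.
Track B: 5, -10, 20, -40, 80, -160 — a geometric progression (common ratio -2).
The 13th slot belongs to track A; its 7th term is 13.
Position 14 falls in track A as its term 8, giving 5.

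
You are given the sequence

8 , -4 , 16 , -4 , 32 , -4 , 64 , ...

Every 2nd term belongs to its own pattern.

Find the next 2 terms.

-4, 128

Positions 1, 3, 5, … form one subsequence and positions 2, 4, 6, … form another.
Subsequence A: 8, 16, 32, 64 (powers of 2).
Subsequence B: -4, -4, -4 (constant -4).
Position 8 → subsequence B, term 4 = -4.
Position 9 → subsequence A, term 5 = 128.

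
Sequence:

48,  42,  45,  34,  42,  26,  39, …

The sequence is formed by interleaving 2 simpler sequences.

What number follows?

18

Split by position mod 2 into 2 tracks.
Track A = 48, 45, 42, 39: subtracting 3 each time.
Track B = 42, 34, 26: arithmetic, step −8.
Position 8 → track B, term 4 = 18.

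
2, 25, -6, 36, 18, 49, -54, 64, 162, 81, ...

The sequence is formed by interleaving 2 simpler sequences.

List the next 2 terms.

Odd-indexed and even-indexed terms follow separate rules.
Track A: 2, -6, 18, -54, 162. Geometric, ×-3 each step.
Track B: 25, 36, 49, 64, 81. Consecutive squares n² from n = 5.
The 11th slot belongs to track A; its 6th term is -486.
The 12th slot belongs to track B; its 6th term is 100.

-486, 100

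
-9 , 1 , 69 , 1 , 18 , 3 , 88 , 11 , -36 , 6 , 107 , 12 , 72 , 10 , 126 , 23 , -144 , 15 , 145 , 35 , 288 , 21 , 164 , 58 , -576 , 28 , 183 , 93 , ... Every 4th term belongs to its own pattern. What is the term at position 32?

Split by position mod 4: positions 1, 5, 9, … form one track, and each other residue class forms its own.
Subsequence A: -9, 18, -36, 72, -144, 288, -576 — multiplying by -2 each time.
Subsequence B: 1, 3, 6, 10, 15, 21, 28 — triangular numbers starting at T_1.
Subsequence C: 69, 88, 107, 126, 145, 164, 183 — adding 19 each time.
Subsequence D: 1, 11, 12, 23, 35, 58, 93 — Fibonacci-style (each term is the sum of the two before it).
The 32nd slot belongs to subsequence D; its 8th term is 151.

151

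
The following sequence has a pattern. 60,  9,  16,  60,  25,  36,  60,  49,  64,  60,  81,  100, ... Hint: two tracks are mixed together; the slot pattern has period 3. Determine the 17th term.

The slot pattern repeats as ABB (period 3), so there are 2 interleaved tracks.
Track A = 60, 60, 60, 60: always 60.
Track B = 9, 16, 25, 36, 49, 64, 81, 100: the squares 3², 4², 5², ….
The 17th slot belongs to track B; its 11th term is 169.

169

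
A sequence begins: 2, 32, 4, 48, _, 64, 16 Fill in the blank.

8

The terms cycle through 2 interleaved subsequences.
Subsequence A: 2, 4, ?, 16 (powers 2^1, 2^2, 2^3, …).
Subsequence B: 32, 48, 64 (linear: a_n = 16 + 16·n).
Subsequence A's pattern makes the blank 8.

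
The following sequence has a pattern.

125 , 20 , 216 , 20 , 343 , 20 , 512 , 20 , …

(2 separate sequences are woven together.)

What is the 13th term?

1331

The terms cycle through 2 interleaved subsequences.
Track A is 125, 216, 343, 512, which is consecutive cubes n³ from n = 5.
Track B is 20, 20, 20, 20, which is constant 20.
Term 13 comes from track A (its 7th entry): 1331.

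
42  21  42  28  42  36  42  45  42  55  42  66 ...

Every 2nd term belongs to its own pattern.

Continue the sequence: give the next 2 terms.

42, 78

Split by position mod 2 into 2 tracks.
Track A: 42, 42, 42, 42, 42, 42. Constant 42.
Track B: 21, 28, 36, 45, 55, 66. Triangular numbers starting at T_6.
Term 13 comes from track A (its 7th entry): 42.
Position 14 → track B, term 7 = 78.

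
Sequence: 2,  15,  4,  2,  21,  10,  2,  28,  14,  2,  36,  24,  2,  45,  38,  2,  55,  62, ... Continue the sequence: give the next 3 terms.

2, 66, 100

The terms cycle through 3 interleaved subsequences.
Stream A: 2, 2, 2, 2, 2, 2. The constant sequence 2.
Stream B: 15, 21, 28, 36, 45, 55. The triangular numbers T_5, T_6, ….
Stream C: 4, 10, 14, 24, 38, 62. Fibonacci-style (each term is the sum of the two before it).
The 19th slot belongs to stream A; its 7th term is 2.
Position 20 falls in stream B as its term 7, giving 66.
Position 21 → stream C, term 7 = 100.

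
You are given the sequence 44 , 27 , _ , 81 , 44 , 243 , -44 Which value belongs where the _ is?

-44

Taking every 2nd term gives 2 separate tracks.
Stream A: 44, ?, 44, -44 (oscillating between 44 and -44).
Stream B: 27, 81, 243 (successive powers of 3).
The gap is stream A's term 2; the rule gives -44.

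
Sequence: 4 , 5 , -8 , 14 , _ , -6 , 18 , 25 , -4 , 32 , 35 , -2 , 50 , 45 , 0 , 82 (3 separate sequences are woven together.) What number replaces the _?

15

Taking every 3rd term gives 3 separate tracks.
Track A = 4, 14, 18, 32, 50, 82: Fibonacci-style (each term is the sum of the two before it).
Track B = 5, ?, 25, 35, 45: arithmetic with common difference +10.
Track C = -8, -6, -4, -2, 0: arithmetic with common difference +2.
The gap is track B's term 2; the rule gives 15.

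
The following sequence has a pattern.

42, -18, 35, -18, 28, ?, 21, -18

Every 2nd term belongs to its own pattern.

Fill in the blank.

-18

The terms cycle through 2 interleaved subsequences.
Subsequence A = 42, 35, 28, 21: subtracting 7 each time.
Subsequence B = -18, -18, ?, -18: always -18.
Filling subsequence B at index 3 by its rule yields -18.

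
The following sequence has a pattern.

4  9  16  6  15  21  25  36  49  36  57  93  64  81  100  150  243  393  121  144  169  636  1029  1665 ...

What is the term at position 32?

The slot pattern repeats as AAABBB (period 6), so there are 2 interleaved tracks.
Track A = 4, 9, 16, 25, 36, 49, 64, 81, 100, 121, 144, 169: the squares 2², 3², 4², ….
Track B = 6, 15, 21, 36, 57, 93, 150, 243, 393, 636, 1029, 1665: each term equals the sum of the previous two.
The 32nd slot belongs to track A; its 17th term is 324.

324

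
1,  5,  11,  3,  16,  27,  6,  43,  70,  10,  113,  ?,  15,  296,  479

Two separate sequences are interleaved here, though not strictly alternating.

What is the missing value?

The slot pattern repeats as ABB (period 3), so there are 2 interleaved tracks.
Track A: 1, 3, 6, 10, 15 — triangular numbers n(n+1)/2 for n = 1, 2, ….
Track B: 5, 11, 16, 27, 43, 70, 113, ?, 296, 479 — Fibonacci-style (each term is the sum of the two before it).
Filling track B at index 8 by its rule yields 183.

183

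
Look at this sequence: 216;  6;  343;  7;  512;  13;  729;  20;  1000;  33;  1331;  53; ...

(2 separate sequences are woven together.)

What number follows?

The terms cycle through 2 interleaved subsequences.
Stream A = 216, 343, 512, 729, 1000, 1331: the cubes 6³, 7³, 8³, ….
Stream B = 6, 7, 13, 20, 33, 53: each term equals the sum of the previous two.
Position 13 → stream A, term 7 = 1728.

1728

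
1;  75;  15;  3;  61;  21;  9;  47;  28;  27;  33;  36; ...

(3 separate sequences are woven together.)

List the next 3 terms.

Taking every 3rd term gives 3 separate tracks.
Track A is 1, 3, 9, 27, which is successive powers of 3.
Track B is 75, 61, 47, 33, which is subtracting 14 each time.
Track C is 15, 21, 28, 36, which is triangular numbers n(n+1)/2 for n = 5, 6, ….
The 13th slot belongs to track A; its 5th term is 81.
The 14th slot belongs to track B; its 5th term is 19.
Position 15 → track C, term 5 = 45.

81, 19, 45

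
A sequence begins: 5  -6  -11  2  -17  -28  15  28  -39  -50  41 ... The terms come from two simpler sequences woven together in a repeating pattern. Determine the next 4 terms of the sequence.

Reading positions in blocks of 4 reveals the pattern AABB — 2 tracks woven together.
Track A = 5, -6, -17, -28, -39, -50: linear: a_n = 16 − 11·n.
Track B = -11, 2, 15, 28, 41: arithmetic, step +13.
Term 12 comes from track B (its 6th entry): 54.
Position 13 falls in track A as its term 7, giving -61.
Position 14 falls in track A as its term 8, giving -72.
Term 15 comes from track B (its 7th entry): 67.

54, -61, -72, 67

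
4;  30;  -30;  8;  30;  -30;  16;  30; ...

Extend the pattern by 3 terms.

Positions follow the repeating pattern ABB; grouping by letter gives 2 tracks.
Stream A = 4, 8, 16: powers of 2.
Stream B = 30, -30, 30, -30, 30: alternating ±30.
Term 9 comes from stream B (its 6th entry): -30.
Term 10 comes from stream A (its 4th entry): 32.
Term 11 comes from stream B (its 7th entry): 30.

-30, 32, 30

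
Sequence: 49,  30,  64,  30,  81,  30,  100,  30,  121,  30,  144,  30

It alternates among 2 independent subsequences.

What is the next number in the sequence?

169

Odd-indexed and even-indexed terms follow separate rules.
Subsequence A is 49, 64, 81, 100, 121, 144, which is perfect squares starting at 7².
Subsequence B is 30, 30, 30, 30, 30, 30, which is the constant sequence 30.
Position 13 falls in subsequence A as its term 7, giving 169.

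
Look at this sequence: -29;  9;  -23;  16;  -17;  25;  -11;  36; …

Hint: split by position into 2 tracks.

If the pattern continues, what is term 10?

Odd-indexed and even-indexed terms follow separate rules.
Track A: -29, -23, -17, -11 (arithmetic, step +6).
Track B: 9, 16, 25, 36 (perfect squares starting at 3²).
The 10th slot belongs to track B; its 5th term is 49.

49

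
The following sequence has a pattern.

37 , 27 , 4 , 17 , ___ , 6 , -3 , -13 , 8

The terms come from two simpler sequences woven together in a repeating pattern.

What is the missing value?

Reading positions in blocks of 3 reveals the pattern AAB — 2 tracks woven together.
Stream A: 37, 27, 17, ?, -3, -13 (linear: a_n = 47 − 10·n).
Stream B: 4, 6, 8 (arithmetic with common difference +2).
Stream A's pattern makes the blank 7.

7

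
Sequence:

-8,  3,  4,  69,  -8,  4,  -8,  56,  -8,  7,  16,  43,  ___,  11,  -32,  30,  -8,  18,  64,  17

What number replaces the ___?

-8

Read the sequence 4 terms at a time; column i is its own pattern.
Track A: -8, -8, -8, ?, -8. The constant sequence -8.
Track B: 3, 4, 7, 11, 18. Fibonacci-style (each term is the sum of the two before it).
Track C: 4, -8, 16, -32, 64. Multiplying by -2 each time.
Track D: 69, 56, 43, 30, 17. Subtracting 13 each time.
Filling track A at index 4 by its rule yields -8.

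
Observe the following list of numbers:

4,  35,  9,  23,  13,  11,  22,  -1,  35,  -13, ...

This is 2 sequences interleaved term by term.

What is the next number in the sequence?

Positions 1, 3, 5, … form one subsequence and positions 2, 4, 6, … form another.
Track A = 4, 9, 13, 22, 35: Fibonacci-style (each term is the sum of the two before it).
Track B = 35, 23, 11, -1, -13: arithmetic, step −12.
Position 11 → track A, term 6 = 57.

57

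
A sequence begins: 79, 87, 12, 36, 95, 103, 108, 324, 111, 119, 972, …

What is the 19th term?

78732

The slot pattern repeats as AABB (period 4), so there are 2 interleaved tracks.
Track A = 79, 87, 95, 103, 111, 119: adding 8 each time.
Track B = 12, 36, 108, 324, 972: multiplying by 3 each time.
The 19th slot belongs to track B; its 9th term is 78732.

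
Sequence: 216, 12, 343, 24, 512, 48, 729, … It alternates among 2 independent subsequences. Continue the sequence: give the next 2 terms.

96, 1000

Odd-indexed and even-indexed terms follow separate rules.
Track A: 216, 343, 512, 729. The cubes 6³, 7³, 8³, ….
Track B: 12, 24, 48. A geometric progression (common ratio 2).
Position 8 falls in track B as its term 4, giving 96.
Position 9 → track A, term 5 = 1000.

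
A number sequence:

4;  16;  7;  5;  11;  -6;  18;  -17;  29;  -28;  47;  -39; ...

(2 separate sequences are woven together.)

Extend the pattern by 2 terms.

76, -50

The terms cycle through 2 interleaved subsequences.
Track A: 4, 7, 11, 18, 29, 47 — a Fibonacci-like recurrence a_n = a_{n-1} + a_{n-2}.
Track B: 16, 5, -6, -17, -28, -39 — linear: a_n = 27 − 11·n.
Term 13 comes from track A (its 7th entry): 76.
Term 14 comes from track B (its 7th entry): -50.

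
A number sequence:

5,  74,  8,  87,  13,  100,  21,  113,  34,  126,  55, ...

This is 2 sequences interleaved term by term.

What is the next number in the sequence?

Odd-indexed and even-indexed terms follow separate rules.
Track A is 5, 8, 13, 21, 34, 55, which is Fibonacci-style (each term is the sum of the two before it).
Track B is 74, 87, 100, 113, 126, which is arithmetic with common difference +13.
Position 12 falls in track B as its term 6, giving 139.

139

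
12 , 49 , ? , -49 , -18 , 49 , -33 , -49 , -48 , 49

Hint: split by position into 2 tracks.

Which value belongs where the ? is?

-3

Split by position mod 2 into 2 tracks.
Stream A: 12, ?, -18, -33, -48. Linear: a_n = 27 − 15·n.
Stream B: 49, -49, 49, -49, 49. Oscillating between 49 and -49.
Stream A's pattern makes the blank -3.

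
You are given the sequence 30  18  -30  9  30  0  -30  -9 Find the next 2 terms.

Split by position mod 2 into 2 tracks.
Stream A is 30, -30, 30, -30, which is the oscillation 30·(−1)^(n+1).
Stream B is 18, 9, 0, -9, which is arithmetic with common difference −9.
Term 9 comes from stream A (its 5th entry): 30.
Position 10 falls in stream B as its term 5, giving -18.

30, -18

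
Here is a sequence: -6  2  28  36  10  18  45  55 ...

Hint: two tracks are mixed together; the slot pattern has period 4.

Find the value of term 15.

91

Positions follow the repeating pattern AABB; grouping by letter gives 2 tracks.
Track A = -6, 2, 10, 18: arithmetic with common difference +8.
Track B = 28, 36, 45, 55: the triangular numbers T_7, T_8, ….
The 15th slot belongs to track B; its 7th term is 91.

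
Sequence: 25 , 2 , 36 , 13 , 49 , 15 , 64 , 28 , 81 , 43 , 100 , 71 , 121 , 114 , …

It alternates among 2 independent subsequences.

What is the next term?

144

Odd-indexed and even-indexed terms follow separate rules.
Track A = 25, 36, 49, 64, 81, 100, 121: perfect squares starting at 5².
Track B = 2, 13, 15, 28, 43, 71, 114: each term equals the sum of the previous two.
Position 15 falls in track A as its term 8, giving 144.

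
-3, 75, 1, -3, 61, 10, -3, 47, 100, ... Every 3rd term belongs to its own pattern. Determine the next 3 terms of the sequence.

Taking every 3rd term gives 3 separate tracks.
Stream A is -3, -3, -3, which is constant -3.
Stream B is 75, 61, 47, which is arithmetic, step −14.
Stream C is 1, 10, 100, which is geometric with ratio 10.
The 10th slot belongs to stream A; its 4th term is -3.
Term 11 comes from stream B (its 4th entry): 33.
Position 12 falls in stream C as its term 4, giving 1000.

-3, 33, 1000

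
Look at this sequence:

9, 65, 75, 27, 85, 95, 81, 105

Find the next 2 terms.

The slot pattern repeats as ABB (period 3), so there are 2 interleaved tracks.
Track A: 9, 27, 81 (powers 3^2, 3^3, 3^4, …).
Track B: 65, 75, 85, 95, 105 (adding 10 each time).
Position 9 falls in track B as its term 6, giving 115.
Position 10 → track A, term 4 = 243.

115, 243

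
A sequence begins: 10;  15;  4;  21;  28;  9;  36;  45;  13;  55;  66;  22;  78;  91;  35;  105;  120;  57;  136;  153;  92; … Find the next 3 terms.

Positions follow the repeating pattern AAB; grouping by letter gives 2 tracks.
Subsequence A: 10, 15, 21, 28, 36, 45, 55, 66, 78, 91, 105, 120, 136, 153 (the triangular numbers T_4, T_5, …).
Subsequence B: 4, 9, 13, 22, 35, 57, 92 (each term equals the sum of the previous two).
Position 22 falls in subsequence A as its term 15, giving 171.
Position 23 → subsequence A, term 16 = 190.
The 24th slot belongs to subsequence B; its 8th term is 149.

171, 190, 149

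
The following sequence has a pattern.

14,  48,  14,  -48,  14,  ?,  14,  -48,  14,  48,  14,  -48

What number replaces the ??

48

Odd-indexed and even-indexed terms follow separate rules.
Stream A: 14, 14, 14, 14, 14, 14. Constant 14.
Stream B: 48, -48, ?, -48, 48, -48. Oscillating between 48 and -48.
The gap is stream B's term 3; the rule gives 48.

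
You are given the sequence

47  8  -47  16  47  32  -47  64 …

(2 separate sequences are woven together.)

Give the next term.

Taking every 2nd term gives 2 separate tracks.
Track A: 47, -47, 47, -47. Oscillating between 47 and -47.
Track B: 8, 16, 32, 64. Powers of 2.
Position 9 → track A, term 5 = 47.

47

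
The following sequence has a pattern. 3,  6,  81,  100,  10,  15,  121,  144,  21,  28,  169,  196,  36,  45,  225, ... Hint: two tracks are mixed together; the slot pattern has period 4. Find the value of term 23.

The slot pattern repeats as AABB (period 4), so there are 2 interleaved tracks.
Stream A is 3, 6, 10, 15, 21, 28, 36, 45, which is triangular numbers starting at T_2.
Stream B is 81, 100, 121, 144, 169, 196, 225, which is perfect squares starting at 9².
Position 23 → stream B, term 11 = 361.

361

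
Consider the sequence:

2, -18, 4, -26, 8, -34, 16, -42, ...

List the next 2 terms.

32, -50

Odd-indexed and even-indexed terms follow separate rules.
Subsequence A: 2, 4, 8, 16 (multiplying by 2 each time).
Subsequence B: -18, -26, -34, -42 (linear: a_n = -10 − 8·n).
The 9th slot belongs to subsequence A; its 5th term is 32.
Position 10 → subsequence B, term 5 = -50.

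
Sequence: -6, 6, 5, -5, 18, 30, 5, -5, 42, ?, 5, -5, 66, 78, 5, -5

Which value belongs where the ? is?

Positions follow the repeating pattern AABB; grouping by letter gives 2 tracks.
Track A is -6, 6, 18, 30, 42, ?, 66, 78, which is arithmetic, step +12.
Track B is 5, -5, 5, -5, 5, -5, 5, -5, which is alternating ±5.
So the missing entry in track A is 54.

54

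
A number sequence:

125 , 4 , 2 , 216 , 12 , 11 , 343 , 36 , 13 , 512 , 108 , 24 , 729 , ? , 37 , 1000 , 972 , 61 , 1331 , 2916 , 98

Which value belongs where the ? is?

324

Split by position mod 3: positions 1, 4, 7, … form one track, and each other residue class forms its own.
Subsequence A: 125, 216, 343, 512, 729, 1000, 1331 (the cubes 5³, 6³, 7³, …).
Subsequence B: 4, 12, 36, 108, ?, 972, 2916 (multiplying by 3 each time).
Subsequence C: 2, 11, 13, 24, 37, 61, 98 (each term equals the sum of the previous two).
Subsequence B's pattern makes the blank 324.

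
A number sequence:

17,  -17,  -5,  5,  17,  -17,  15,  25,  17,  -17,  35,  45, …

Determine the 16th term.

Positions follow the repeating pattern AABB; grouping by letter gives 2 tracks.
Subsequence A: 17, -17, 17, -17, 17, -17 (oscillating between 17 and -17).
Subsequence B: -5, 5, 15, 25, 35, 45 (adding 10 each time).
Term 16 comes from subsequence B (its 8th entry): 65.

65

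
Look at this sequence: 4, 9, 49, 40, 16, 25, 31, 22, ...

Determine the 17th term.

100

Positions follow the repeating pattern AABB; grouping by letter gives 2 tracks.
Track A: 4, 9, 16, 25. The squares 2², 3², 4², ….
Track B: 49, 40, 31, 22. Subtracting 9 each time.
Position 17 falls in track A as its term 9, giving 100.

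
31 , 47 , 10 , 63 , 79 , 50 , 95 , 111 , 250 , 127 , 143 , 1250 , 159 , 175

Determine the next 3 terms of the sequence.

6250, 191, 207

Positions follow the repeating pattern AAB; grouping by letter gives 2 tracks.
Subsequence A is 31, 47, 63, 79, 95, 111, 127, 143, 159, 175, which is arithmetic, step +16.
Subsequence B is 10, 50, 250, 1250, which is a geometric progression (common ratio 5).
The 15th slot belongs to subsequence B; its 5th term is 6250.
Term 16 comes from subsequence A (its 11th entry): 191.
Position 17 → subsequence A, term 12 = 207.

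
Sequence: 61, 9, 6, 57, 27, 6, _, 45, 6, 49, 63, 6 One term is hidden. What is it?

53

Split by position mod 3: positions 1, 4, 7, … form one track, and each other residue class forms its own.
Subsequence A is 61, 57, ?, 49, which is arithmetic, step −4.
Subsequence B is 9, 27, 45, 63, which is arithmetic with common difference +18.
Subsequence C is 6, 6, 6, 6, which is always 6.
Subsequence A's pattern makes the blank 53.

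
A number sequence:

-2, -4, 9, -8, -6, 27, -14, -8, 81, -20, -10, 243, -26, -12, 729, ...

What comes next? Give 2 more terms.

Taking every 3rd term gives 3 separate tracks.
Stream A = -2, -8, -14, -20, -26: linear: a_n = 4 − 6·n.
Stream B = -4, -6, -8, -10, -12: linear: a_n = -2 − 2·n.
Stream C = 9, 27, 81, 243, 729: powers of 3.
Term 16 comes from stream A (its 6th entry): -32.
Position 17 falls in stream B as its term 6, giving -14.

-32, -14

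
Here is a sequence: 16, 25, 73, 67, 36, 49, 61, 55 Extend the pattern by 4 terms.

Reading positions in blocks of 4 reveals the pattern AABB — 2 tracks woven together.
Stream A: 16, 25, 36, 49 — perfect squares starting at 4².
Stream B: 73, 67, 61, 55 — subtracting 6 each time.
Position 9 falls in stream A as its term 5, giving 64.
Term 10 comes from stream A (its 6th entry): 81.
Term 11 comes from stream B (its 5th entry): 49.
The 12th slot belongs to stream B; its 6th term is 43.

64, 81, 49, 43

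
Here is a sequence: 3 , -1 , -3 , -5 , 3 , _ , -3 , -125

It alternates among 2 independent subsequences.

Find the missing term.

The terms cycle through 2 interleaved subsequences.
Track A is 3, -3, 3, -3, which is the oscillation 3·(−1)^(n+1).
Track B is -1, -5, ?, -125, which is geometric, ×5 each step.
The gap is track B's term 3; the rule gives -25.

-25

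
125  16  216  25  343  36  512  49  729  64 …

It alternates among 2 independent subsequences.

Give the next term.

The terms cycle through 2 interleaved subsequences.
Subsequence A: 125, 216, 343, 512, 729 (perfect cubes starting at 5³).
Subsequence B: 16, 25, 36, 49, 64 (consecutive squares n² from n = 4).
Position 11 → subsequence A, term 6 = 1000.

1000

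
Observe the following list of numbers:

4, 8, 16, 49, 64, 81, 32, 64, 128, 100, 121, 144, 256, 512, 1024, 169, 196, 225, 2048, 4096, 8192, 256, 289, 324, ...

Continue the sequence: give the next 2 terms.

16384, 32768

The slot pattern repeats as AAABBB (period 6), so there are 2 interleaved tracks.
Stream A: 4, 8, 16, 32, 64, 128, 256, 512, 1024, 2048, 4096, 8192 — successive powers of 2.
Stream B: 49, 64, 81, 100, 121, 144, 169, 196, 225, 256, 289, 324 — consecutive squares n² from n = 7.
Position 25 falls in stream A as its term 13, giving 16384.
Position 26 falls in stream A as its term 14, giving 32768.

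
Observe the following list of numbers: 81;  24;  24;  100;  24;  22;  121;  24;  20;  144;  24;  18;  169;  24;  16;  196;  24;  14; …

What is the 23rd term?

Taking every 3rd term gives 3 separate tracks.
Stream A is 81, 100, 121, 144, 169, 196, which is the squares 9², 10², 11², ….
Stream B is 24, 24, 24, 24, 24, 24, which is always 24.
Stream C is 24, 22, 20, 18, 16, 14, which is linear: a_n = 26 − 2·n.
Position 23 falls in stream B as its term 8, giving 24.

24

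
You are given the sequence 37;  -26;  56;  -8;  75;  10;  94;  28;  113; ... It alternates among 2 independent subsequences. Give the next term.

46

Split by position mod 2 into 2 tracks.
Subsequence A: 37, 56, 75, 94, 113 — adding 19 each time.
Subsequence B: -26, -8, 10, 28 — arithmetic, step +18.
Position 10 falls in subsequence B as its term 5, giving 46.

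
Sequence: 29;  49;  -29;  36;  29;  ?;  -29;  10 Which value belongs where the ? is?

23

Taking every 2nd term gives 2 separate tracks.
Subsequence A: 29, -29, 29, -29 (the oscillation 29·(−1)^(n+1)).
Subsequence B: 49, 36, ?, 10 (arithmetic, step −13).
Subsequence B's pattern makes the blank 23.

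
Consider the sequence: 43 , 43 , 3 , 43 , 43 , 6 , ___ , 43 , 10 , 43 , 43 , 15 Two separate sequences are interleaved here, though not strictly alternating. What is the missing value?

Positions follow the repeating pattern AAB; grouping by letter gives 2 tracks.
Track A is 43, 43, 43, 43, ?, 43, 43, 43, which is constant 43.
Track B is 3, 6, 10, 15, which is triangular numbers starting at T_2.
Track A's pattern makes the blank 43.

43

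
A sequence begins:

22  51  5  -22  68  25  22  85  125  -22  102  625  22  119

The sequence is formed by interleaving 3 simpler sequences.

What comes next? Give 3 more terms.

3125, -22, 136

Split by position mod 3 into 3 tracks.
Track A is 22, -22, 22, -22, 22, which is alternating ±22.
Track B is 51, 68, 85, 102, 119, which is adding 17 each time.
Track C is 5, 25, 125, 625, which is geometric with ratio 5.
Position 15 → track C, term 5 = 3125.
The 16th slot belongs to track A; its 6th term is -22.
Position 17 falls in track B as its term 6, giving 136.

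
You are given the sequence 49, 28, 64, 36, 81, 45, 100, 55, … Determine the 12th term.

The terms cycle through 2 interleaved subsequences.
Stream A: 49, 64, 81, 100 (consecutive squares n² from n = 7).
Stream B: 28, 36, 45, 55 (triangular numbers n(n+1)/2 for n = 7, 8, …).
Term 12 comes from stream B (its 6th entry): 78.

78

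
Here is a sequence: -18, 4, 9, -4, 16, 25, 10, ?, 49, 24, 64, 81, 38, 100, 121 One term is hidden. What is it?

36

Reading positions in blocks of 3 reveals the pattern ABB — 2 tracks woven together.
Stream A is -18, -4, 10, 24, 38, which is arithmetic with common difference +14.
Stream B is 4, 9, 16, 25, ?, 49, 64, 81, 100, 121, which is consecutive squares n² from n = 2.
The gap is stream B's term 5; the rule gives 36.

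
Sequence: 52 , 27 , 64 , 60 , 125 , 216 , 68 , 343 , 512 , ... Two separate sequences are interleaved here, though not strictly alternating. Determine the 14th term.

Positions follow the repeating pattern ABB; grouping by letter gives 2 tracks.
Stream A: 52, 60, 68 — arithmetic with common difference +8.
Stream B: 27, 64, 125, 216, 343, 512 — perfect cubes starting at 3³.
Position 14 → stream B, term 9 = 1331.

1331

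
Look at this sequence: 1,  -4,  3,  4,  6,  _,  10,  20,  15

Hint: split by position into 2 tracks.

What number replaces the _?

Taking every 2nd term gives 2 separate tracks.
Stream A: 1, 3, 6, 10, 15 — the triangular numbers T_1, T_2, ….
Stream B: -4, 4, ?, 20 — adding 8 each time.
Stream B's pattern makes the blank 12.

12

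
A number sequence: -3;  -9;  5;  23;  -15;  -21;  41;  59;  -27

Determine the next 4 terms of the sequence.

The slot pattern repeats as AABB (period 4), so there are 2 interleaved tracks.
Track A is -3, -9, -15, -21, -27, which is arithmetic with common difference −6.
Track B is 5, 23, 41, 59, which is adding 18 each time.
Term 10 comes from track A (its 6th entry): -33.
Position 11 falls in track B as its term 5, giving 77.
Term 12 comes from track B (its 6th entry): 95.
Position 13 → track A, term 7 = -39.

-33, 77, 95, -39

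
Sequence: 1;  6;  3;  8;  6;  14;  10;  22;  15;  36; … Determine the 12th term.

58

Positions 1, 3, 5, … form one subsequence and positions 2, 4, 6, … form another.
Track A is 1, 3, 6, 10, 15, which is triangular numbers n(n+1)/2 for n = 1, 2, ….
Track B is 6, 8, 14, 22, 36, which is a Fibonacci-like recurrence a_n = a_{n-1} + a_{n-2}.
Position 12 → track B, term 6 = 58.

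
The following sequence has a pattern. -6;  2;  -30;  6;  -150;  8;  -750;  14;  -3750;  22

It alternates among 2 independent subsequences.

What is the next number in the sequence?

Odd-indexed and even-indexed terms follow separate rules.
Track A: -6, -30, -150, -750, -3750 (geometric with ratio 5).
Track B: 2, 6, 8, 14, 22 (each term equals the sum of the previous two).
The 11th slot belongs to track A; its 6th term is -18750.

-18750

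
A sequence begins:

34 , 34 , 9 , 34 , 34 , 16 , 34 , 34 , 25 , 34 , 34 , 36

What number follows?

Positions follow the repeating pattern AAB; grouping by letter gives 2 tracks.
Subsequence A = 34, 34, 34, 34, 34, 34, 34, 34: always 34.
Subsequence B = 9, 16, 25, 36: the squares 3², 4², 5², ….
Position 13 → subsequence A, term 9 = 34.

34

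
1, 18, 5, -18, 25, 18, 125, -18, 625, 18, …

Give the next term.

Split by position mod 2 into 2 tracks.
Subsequence A: 1, 5, 25, 125, 625. Successive powers of 5.
Subsequence B: 18, -18, 18, -18, 18. Oscillating between 18 and -18.
Position 11 falls in subsequence A as its term 6, giving 3125.

3125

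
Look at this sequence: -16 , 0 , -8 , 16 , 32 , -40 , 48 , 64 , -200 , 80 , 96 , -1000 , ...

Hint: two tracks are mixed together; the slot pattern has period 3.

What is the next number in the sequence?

Reading positions in blocks of 3 reveals the pattern AAB — 2 tracks woven together.
Subsequence A is -16, 0, 16, 32, 48, 64, 80, 96, which is linear: a_n = -32 + 16·n.
Subsequence B is -8, -40, -200, -1000, which is geometric with ratio 5.
The 13th slot belongs to subsequence A; its 9th term is 112.

112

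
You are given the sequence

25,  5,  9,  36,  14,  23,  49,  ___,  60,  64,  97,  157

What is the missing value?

37

Reading positions in blocks of 3 reveals the pattern ABB — 2 tracks woven together.
Track A = 25, 36, 49, 64: the squares 5², 6², 7², ….
Track B = 5, 9, 14, 23, ?, 60, 97, 157: each term equals the sum of the previous two.
So the missing entry in track B is 37.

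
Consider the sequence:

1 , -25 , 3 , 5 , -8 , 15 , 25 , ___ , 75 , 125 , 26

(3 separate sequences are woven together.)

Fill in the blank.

Split by position mod 3: positions 1, 4, 7, … form one track, and each other residue class forms its own.
Track A: 1, 5, 25, 125. Powers of 5.
Track B: -25, -8, ?, 26. Linear: a_n = -42 + 17·n.
Track C: 3, 15, 75. Geometric, ×5 each step.
The gap is track B's term 3; the rule gives 9.

9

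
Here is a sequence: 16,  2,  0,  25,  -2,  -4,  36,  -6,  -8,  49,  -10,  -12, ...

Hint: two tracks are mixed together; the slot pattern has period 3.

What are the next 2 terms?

64, -14

Positions follow the repeating pattern ABB; grouping by letter gives 2 tracks.
Track A: 16, 25, 36, 49. Consecutive squares n² from n = 4.
Track B: 2, 0, -2, -4, -6, -8, -10, -12. Arithmetic with common difference −2.
The 13th slot belongs to track A; its 5th term is 64.
Position 14 → track B, term 9 = -14.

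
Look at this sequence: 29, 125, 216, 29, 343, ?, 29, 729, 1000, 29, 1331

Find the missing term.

512

The slot pattern repeats as ABB (period 3), so there are 2 interleaved tracks.
Stream A: 29, 29, 29, 29 (the constant sequence 29).
Stream B: 125, 216, 343, ?, 729, 1000, 1331 (perfect cubes starting at 5³).
Stream B's pattern makes the blank 512.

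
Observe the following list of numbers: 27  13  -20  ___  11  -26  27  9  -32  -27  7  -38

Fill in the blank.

-27

Read the sequence 3 terms at a time; column i is its own pattern.
Track A is 27, ?, 27, -27, which is oscillating between 27 and -27.
Track B is 13, 11, 9, 7, which is linear: a_n = 15 − 2·n.
Track C is -20, -26, -32, -38, which is arithmetic, step −6.
Filling track A at index 2 by its rule yields -27.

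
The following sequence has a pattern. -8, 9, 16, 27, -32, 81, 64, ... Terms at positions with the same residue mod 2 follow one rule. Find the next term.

243

The terms cycle through 2 interleaved subsequences.
Stream A is -8, 16, -32, 64, which is geometric with ratio -2.
Stream B is 9, 27, 81, which is successive powers of 3.
Position 8 falls in stream B as its term 4, giving 243.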